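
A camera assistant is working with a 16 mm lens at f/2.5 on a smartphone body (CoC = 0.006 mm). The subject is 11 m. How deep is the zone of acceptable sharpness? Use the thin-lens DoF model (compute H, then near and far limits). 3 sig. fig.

24.2 m

Hyperfocal distance H = f²/(N·c) + f = 16²/(2.5 × 0.006) + 16 = 256/0.015 + 16 ≈ 17082.7 mm ≈ 17.08 m.
Near limit Dn = s·(H − f)/(H + s − 2f) = 11000 × (17082.7 − 16) / (17082.7 + 11000 − 2 × 16) = 11000 × 17066.7 / 28050.7 ≈ 6693 mm.
Far limit Df = s·(H − f)/(H − s) = 11000 × (17082.7 − 16) / (17082.7 − 11000) = 11000 × 17066.7 / 6082.7 ≈ 30864 mm.
Depth of field = Df − Dn = 30864 − 6693 ≈ 24171 mm ≈ 24.2 m.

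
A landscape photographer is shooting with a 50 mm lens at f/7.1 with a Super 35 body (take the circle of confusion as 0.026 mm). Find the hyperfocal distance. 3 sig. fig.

13.6 m

Hyperfocal distance H = f²/(N·c) + f = 50²/(7.1 × 0.026) + 50 = 2500/0.1846 + 50 ≈ 13592.8 mm ≈ 13.6 m.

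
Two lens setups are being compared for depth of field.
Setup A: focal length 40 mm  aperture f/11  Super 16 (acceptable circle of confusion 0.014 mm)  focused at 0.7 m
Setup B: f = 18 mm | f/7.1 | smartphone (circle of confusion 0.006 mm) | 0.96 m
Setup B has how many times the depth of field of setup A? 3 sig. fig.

2.70

Setup A: H = 40²/(11×0.014) + 40 ≈ 10429.6 mm; DoF = Df − Dn = 747.484 − 658.189 ≈ 89.295 mm.
Setup B: H = 18²/(7.1×0.006) + 18 ≈ 7623.6 mm; DoF = Df − Dn = 1095.71 − 854.20 ≈ 241.51 mm.
Ratio = 241.51 / 89.295 ≈ 2.70.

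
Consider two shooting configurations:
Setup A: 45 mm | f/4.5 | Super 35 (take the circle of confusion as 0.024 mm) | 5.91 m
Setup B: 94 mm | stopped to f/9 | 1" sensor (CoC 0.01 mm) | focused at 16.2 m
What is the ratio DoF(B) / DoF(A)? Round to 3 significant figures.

1.33

Setup A: H = 45²/(4.5×0.024) + 45 ≈ 18795.0 mm; DoF = Df − Dn = 8600.1 − 4501.8 ≈ 4098.3 mm.
Setup B: H = 94²/(9×0.01) + 94 ≈ 98271.8 mm; DoF = Df − Dn = 19379.1 − 13916.9 ≈ 5462.2 mm.
Ratio = 5462.2 / 4098.3 ≈ 1.33.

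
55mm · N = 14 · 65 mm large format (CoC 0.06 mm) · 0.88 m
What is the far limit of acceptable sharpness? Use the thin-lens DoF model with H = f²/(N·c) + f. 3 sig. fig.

1.14 m

Hyperfocal distance H = f²/(N·c) + f = 55²/(14 × 0.06) + 55 = 3025/0.84 + 55 ≈ 3656.2 mm ≈ 3.656 m.
Far limit Df = s·(H − f)/(H − s) = 880 × (3656.2 − 55) / (3656.2 − 880) = 880 × 3601.2 / 2776.2 ≈ 1141.5 mm ≈ 1.14 m.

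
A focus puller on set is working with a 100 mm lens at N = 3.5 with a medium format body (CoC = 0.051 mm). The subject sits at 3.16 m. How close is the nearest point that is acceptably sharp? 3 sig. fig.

3.00 m

Hyperfocal distance H = f²/(N·c) + f = 100²/(3.5 × 0.051) + 100 = 10000/0.1785 + 100 ≈ 56122.4 mm ≈ 56.12 m.
Near limit Dn = s·(H − f)/(H + s − 2f) = 3160 × (56122.4 − 100) / (56122.4 + 3160 − 2 × 100) = 3160 × 56022.4 / 59082.4 ≈ 2996.3 mm ≈ 3.00 m.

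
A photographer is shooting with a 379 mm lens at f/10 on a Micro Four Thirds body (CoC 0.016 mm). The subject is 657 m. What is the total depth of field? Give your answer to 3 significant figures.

2070 m

Hyperfocal distance H = f²/(N·c) + f = 379²/(10 × 0.016) + 379 = 143641/0.16 + 379 ≈ 898135.2 mm ≈ 898.1 m.
Near limit Dn = s·(H − f)/(H + s − 2f) = 657000 × (898135.2 − 379) / (898135.2 + 657000 − 2 × 379) = 657000 × 897756.2 / 1554377.2 ≈ 379461 mm.
Far limit Df = s·(H − f)/(H − s) = 657000 × (898135.2 − 379) / (898135.2 − 657000) = 657000 × 897756.2 / 241135.2 ≈ 2446037 mm.
Depth of field = Df − Dn = 2446037 − 379461 ≈ 2066576 mm ≈ 2070 m.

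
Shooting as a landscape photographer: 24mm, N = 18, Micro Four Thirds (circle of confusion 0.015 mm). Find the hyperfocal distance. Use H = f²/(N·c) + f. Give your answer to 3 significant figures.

Hyperfocal distance H = f²/(N·c) + f = 24²/(18 × 0.015) + 24 = 576/0.27 + 24 ≈ 2157.3 mm ≈ 2.16 m.

2.16 m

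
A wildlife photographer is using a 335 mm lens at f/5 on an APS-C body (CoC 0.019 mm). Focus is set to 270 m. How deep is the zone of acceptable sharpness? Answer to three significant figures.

Hyperfocal distance H = f²/(N·c) + f = 335²/(5 × 0.019) + 335 = 112225/0.095 + 335 ≈ 1181650.8 mm ≈ 1182 m.
Near limit Dn = s·(H − f)/(H + s − 2f) = 270000 × (1181650.8 − 335) / (1181650.8 + 270000 − 2 × 335) = 270000 × 1181315.8 / 1450980.8 ≈ 219820 mm.
Far limit Df = s·(H − f)/(H − s) = 270000 × (1181650.8 − 335) / (1181650.8 − 270000) = 270000 × 1181315.8 / 911650.8 ≈ 349866 mm.
Depth of field = Df − Dn = 349866 − 219820 ≈ 130046 mm ≈ 130 m.

130 m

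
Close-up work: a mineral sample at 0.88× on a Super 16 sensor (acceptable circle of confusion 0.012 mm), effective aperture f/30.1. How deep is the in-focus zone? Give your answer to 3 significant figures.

0.933 mm

At magnification m, DoF ≈ 2·N_eff·c/m² = 2 × 30.1 × 0.012 / 0.88² = 0.7224 / 0.7744 ≈ 0.933 mm.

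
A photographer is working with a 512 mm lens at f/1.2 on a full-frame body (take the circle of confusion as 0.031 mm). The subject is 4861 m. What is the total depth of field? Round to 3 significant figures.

Hyperfocal distance H = f²/(N·c) + f = 512²/(1.2 × 0.031) + 512 = 262144/0.0372 + 512 ≈ 7047393.7 mm ≈ 7047 m.
Near limit Dn = s·(H − f)/(H + s − 2f) = 4861000 × (7047393.7 − 512) / (7047393.7 + 4861000 − 2 × 512) = 4861000 × 7046881.7 / 11907369.7 ≈ 2876781 mm.
Far limit Df = s·(H − f)/(H − s) = 4861000 × (7047393.7 − 512) / (7047393.7 − 4861000) = 4861000 × 7046881.7 / 2186393.7 ≈ 15667303 mm.
Depth of field = Df − Dn = 15667303 − 2876781 ≈ 12790522 mm ≈ 12800 m.

12800 m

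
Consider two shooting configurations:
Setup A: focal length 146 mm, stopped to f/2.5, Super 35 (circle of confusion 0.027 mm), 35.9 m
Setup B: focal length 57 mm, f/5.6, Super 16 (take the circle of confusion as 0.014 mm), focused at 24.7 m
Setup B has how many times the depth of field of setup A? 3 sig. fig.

5.52

Setup A: H = 146²/(2.5×0.027) + 146 ≈ 315938.6 mm; DoF = Df − Dn = 40483.5 − 32248.8 ≈ 8234.7 mm.
Setup B: H = 57²/(5.6×0.014) + 57 ≈ 41498.3 mm; DoF = Df − Dn = 60935 − 15489 ≈ 45446 mm.
Ratio = 45446 / 8234.7 ≈ 5.52.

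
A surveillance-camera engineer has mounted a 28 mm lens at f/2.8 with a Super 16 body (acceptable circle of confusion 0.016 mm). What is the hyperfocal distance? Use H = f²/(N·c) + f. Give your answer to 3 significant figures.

Hyperfocal distance H = f²/(N·c) + f = 28²/(2.8 × 0.016) + 28 = 784/0.0448 + 28 ≈ 17528.0 mm ≈ 17.5 m.

17.5 m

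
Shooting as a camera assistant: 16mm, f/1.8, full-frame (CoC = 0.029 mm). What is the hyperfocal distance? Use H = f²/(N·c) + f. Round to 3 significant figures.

4.92 m

Hyperfocal distance H = f²/(N·c) + f = 16²/(1.8 × 0.029) + 16 = 256/0.0522 + 16 ≈ 4920.2 mm ≈ 4.92 m.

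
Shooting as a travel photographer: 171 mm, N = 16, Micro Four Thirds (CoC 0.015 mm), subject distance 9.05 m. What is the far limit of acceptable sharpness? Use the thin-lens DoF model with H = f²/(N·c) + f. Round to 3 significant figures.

9.76 m

Hyperfocal distance H = f²/(N·c) + f = 171²/(16 × 0.015) + 171 = 29241/0.24 + 171 ≈ 122008.5 mm ≈ 122.0 m.
Far limit Df = s·(H − f)/(H − s) = 9050 × (122008.5 − 171) / (122008.5 − 9050) = 9050 × 121837.5 / 112958.5 ≈ 9761.4 mm ≈ 9.76 m.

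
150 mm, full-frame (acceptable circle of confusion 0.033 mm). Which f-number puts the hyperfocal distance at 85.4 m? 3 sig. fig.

Rearrange H = f²/(N·c) + f for N: N = f² / ((H − f)·c).
N = 150² / ((85400 − 150) × 0.033) = 22500 / 2813 ≈ 8.

f/8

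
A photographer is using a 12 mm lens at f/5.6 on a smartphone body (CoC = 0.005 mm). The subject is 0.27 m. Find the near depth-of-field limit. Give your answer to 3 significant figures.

Hyperfocal distance H = f²/(N·c) + f = 12²/(5.6 × 0.005) + 12 = 144/0.028 + 12 ≈ 5154.9 mm ≈ 5.155 m.
Near limit Dn = s·(H − f)/(H + s − 2f) = 270 × (5154.9 − 12) / (5154.9 + 270 − 2 × 12) = 270 × 5142.9 / 5400.9 ≈ 257.10 mm.

257 mm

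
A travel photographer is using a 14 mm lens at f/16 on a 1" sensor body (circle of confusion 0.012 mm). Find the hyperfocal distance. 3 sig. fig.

Hyperfocal distance H = f²/(N·c) + f = 14²/(16 × 0.012) + 14 = 196/0.192 + 14 ≈ 1034.8 mm ≈ 1.03 m.

1.03 m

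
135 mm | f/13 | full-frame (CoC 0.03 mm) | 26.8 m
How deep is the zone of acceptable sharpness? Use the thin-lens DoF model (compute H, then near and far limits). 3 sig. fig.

45.4 m

Hyperfocal distance H = f²/(N·c) + f = 135²/(13 × 0.03) + 135 = 18225/0.39 + 135 ≈ 46865.8 mm ≈ 46.87 m.
Near limit Dn = s·(H − f)/(H + s − 2f) = 26800 × (46865.8 − 135) / (46865.8 + 26800 − 2 × 135) = 26800 × 46730.8 / 73395.8 ≈ 17063 mm.
Far limit Df = s·(H − f)/(H − s) = 26800 × (46865.8 − 135) / (46865.8 − 26800) = 26800 × 46730.8 / 20065.8 ≈ 62414 mm.
Depth of field = Df − Dn = 62414 − 17063 ≈ 45351 mm ≈ 45.4 m.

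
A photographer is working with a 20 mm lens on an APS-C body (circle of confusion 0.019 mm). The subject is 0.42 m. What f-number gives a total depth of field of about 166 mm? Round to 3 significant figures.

f/10

Write h = H − f = f²/(N·c). The thin-lens limits are Dn = s·h/(h + (s−f)) and Df = s·h/(h − (s−f)), so DoF = Df − Dn = 2·s·(s−f)·h / (h² − (s−f)²).
That is a quadratic in h: DoF·h² − 2·s·(s−f)·h − DoF·(s−f)² = 0 ⇒ h = (s−f)·(s + √(s² + DoF²)) / DoF = 400 × (420 + √(420² + 166²)) / 166 = 400 × (420 + 451.615) / 166 ≈ 2100.3 mm.
Then N = f²/(c·h) = 20² / (0.019 × 2100.3) = 400 / 39.905 ≈ 10.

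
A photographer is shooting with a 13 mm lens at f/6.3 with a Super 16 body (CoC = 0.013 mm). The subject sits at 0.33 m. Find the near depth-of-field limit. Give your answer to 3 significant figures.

286 mm

Hyperfocal distance H = f²/(N·c) + f = 13²/(6.3 × 0.013) + 13 = 169/0.0819 + 13 ≈ 2076.5 mm ≈ 2.076 m.
Near limit Dn = s·(H − f)/(H + s − 2f) = 330 × (2076.5 − 13) / (2076.5 + 330 − 2 × 13) = 330 × 2063.5 / 2380.5 ≈ 286.06 mm.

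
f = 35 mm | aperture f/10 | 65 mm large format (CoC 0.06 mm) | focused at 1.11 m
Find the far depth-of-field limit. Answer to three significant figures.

Hyperfocal distance H = f²/(N·c) + f = 35²/(10 × 0.06) + 35 = 1225/0.6 + 35 ≈ 2076.7 mm ≈ 2.077 m.
Far limit Df = s·(H − f)/(H − s) = 1110 × (2076.7 − 35) / (2076.7 − 1110) = 1110 × 2041.7 / 966.7 ≈ 2344.4 mm ≈ 2.34 m.

2.34 m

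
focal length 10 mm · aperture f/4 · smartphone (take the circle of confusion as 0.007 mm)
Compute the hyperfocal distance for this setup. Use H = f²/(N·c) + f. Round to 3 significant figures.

3.58 m

Hyperfocal distance H = f²/(N·c) + f = 10²/(4 × 0.007) + 10 = 100/0.028 + 10 ≈ 3581.4 mm ≈ 3.58 m.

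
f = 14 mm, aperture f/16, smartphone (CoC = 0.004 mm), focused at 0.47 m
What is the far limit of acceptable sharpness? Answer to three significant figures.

Hyperfocal distance H = f²/(N·c) + f = 14²/(16 × 0.004) + 14 = 196/0.064 + 14 ≈ 3076.5 mm ≈ 3.076 m.
Far limit Df = s·(H − f)/(H − s) = 470 × (3076.5 − 14) / (3076.5 − 470) = 470 × 3062.5 / 2606.5 ≈ 552.23 mm ≈ 0.552 m.

0.552 m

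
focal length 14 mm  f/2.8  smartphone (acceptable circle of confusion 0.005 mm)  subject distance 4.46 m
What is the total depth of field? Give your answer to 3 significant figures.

Hyperfocal distance H = f²/(N·c) + f = 14²/(2.8 × 0.005) + 14 = 196/0.014 + 14 ≈ 14014.0 mm ≈ 14.01 m.
Near limit Dn = s·(H − f)/(H + s − 2f) = 4460 × (14014.0 − 14) / (14014.0 + 4460 − 2 × 14) = 4460 × 14000.0 / 18446.0 ≈ 3385.0 mm.
Far limit Df = s·(H − f)/(H − s) = 4460 × (14014.0 − 14) / (14014.0 − 4460) = 4460 × 14000.0 / 9554.0 ≈ 6535.5 mm.
Depth of field = Df − Dn = 6535.5 − 3385.0 ≈ 3150.5 mm ≈ 3.15 m.

3.15 m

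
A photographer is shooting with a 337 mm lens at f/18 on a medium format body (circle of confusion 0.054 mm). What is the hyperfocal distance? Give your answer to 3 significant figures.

117 m

Hyperfocal distance H = f²/(N·c) + f = 337²/(18 × 0.054) + 337 = 113569/0.972 + 337 ≈ 117177.5 mm ≈ 117 m.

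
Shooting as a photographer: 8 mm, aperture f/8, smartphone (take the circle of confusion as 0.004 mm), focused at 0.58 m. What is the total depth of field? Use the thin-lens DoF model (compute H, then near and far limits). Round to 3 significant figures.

Hyperfocal distance H = f²/(N·c) + f = 8²/(8 × 0.004) + 8 = 64/0.032 + 8 ≈ 2008.0 mm ≈ 2.008 m.
Near limit Dn = s·(H − f)/(H + s − 2f) = 580 × (2008.0 − 8) / (2008.0 + 580 − 2 × 8) = 580 × 2000.0 / 2572.0 ≈ 451.01 mm.
Far limit Df = s·(H − f)/(H − s) = 580 × (2008.0 − 8) / (2008.0 − 580) = 580 × 2000.0 / 1428.0 ≈ 812.32 mm.
Depth of field = Df − Dn = 812.32 − 451.01 ≈ 361.31 mm.

361 mm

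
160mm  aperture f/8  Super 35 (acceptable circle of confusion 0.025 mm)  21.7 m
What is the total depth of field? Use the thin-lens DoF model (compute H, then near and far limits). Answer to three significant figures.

Hyperfocal distance H = f²/(N·c) + f = 160²/(8 × 0.025) + 160 = 25600/0.2 + 160 ≈ 128160.0 mm ≈ 128.2 m.
Near limit Dn = s·(H − f)/(H + s − 2f) = 21700 × (128160.0 − 160) / (128160.0 + 21700 − 2 × 160) = 21700 × 128000.0 / 149540.0 ≈ 18574.3 mm.
Far limit Df = s·(H − f)/(H − s) = 21700 × (128160.0 − 160) / (128160.0 − 21700) = 21700 × 128000.0 / 106460.0 ≈ 26090.6 mm.
Depth of field = Df − Dn = 26090.6 − 18574.3 ≈ 7516.3 mm ≈ 7.52 m.

7.52 m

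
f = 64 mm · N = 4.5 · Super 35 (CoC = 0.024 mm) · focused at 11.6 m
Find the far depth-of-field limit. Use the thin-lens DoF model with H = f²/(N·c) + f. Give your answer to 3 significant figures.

Hyperfocal distance H = f²/(N·c) + f = 64²/(4.5 × 0.024) + 64 = 4096/0.108 + 64 ≈ 37989.9 mm ≈ 37.99 m.
Far limit Df = s·(H − f)/(H − s) = 11600 × (37989.9 − 64) / (37989.9 − 11600) = 11600 × 37925.9 / 26389.9 ≈ 16671 mm ≈ 16.7 m.

16.7 m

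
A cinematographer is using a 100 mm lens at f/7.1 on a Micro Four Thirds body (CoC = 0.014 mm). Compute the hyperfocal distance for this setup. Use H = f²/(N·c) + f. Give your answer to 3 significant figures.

Hyperfocal distance H = f²/(N·c) + f = 100²/(7.1 × 0.014) + 100 = 10000/0.0994 + 100 ≈ 100703.6 mm ≈ 101 m.

101 m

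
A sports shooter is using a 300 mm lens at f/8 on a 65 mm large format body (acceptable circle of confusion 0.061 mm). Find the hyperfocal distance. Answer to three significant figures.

185 m

Hyperfocal distance H = f²/(N·c) + f = 300²/(8 × 0.061) + 300 = 90000/0.488 + 300 ≈ 184726.2 mm ≈ 185 m.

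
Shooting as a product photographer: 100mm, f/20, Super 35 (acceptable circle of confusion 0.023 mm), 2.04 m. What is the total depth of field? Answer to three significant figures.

367 mm

Hyperfocal distance H = f²/(N·c) + f = 100²/(20 × 0.023) + 100 = 10000/0.46 + 100 ≈ 21839.1 mm ≈ 21.84 m.
Near limit Dn = s·(H − f)/(H + s − 2f) = 2040 × (21839.1 − 100) / (21839.1 + 2040 − 2 × 100) = 2040 × 21739.1 / 23679.1 ≈ 1872.87 mm.
Far limit Df = s·(H − f)/(H − s) = 2040 × (21839.1 − 100) / (21839.1 − 2040) = 2040 × 21739.1 / 19799.1 ≈ 2239.89 mm.
Depth of field = Df − Dn = 2239.89 − 1872.87 ≈ 367.02 mm.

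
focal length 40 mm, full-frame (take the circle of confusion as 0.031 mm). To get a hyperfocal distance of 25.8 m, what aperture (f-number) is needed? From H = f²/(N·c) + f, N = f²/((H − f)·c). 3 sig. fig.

f/2.00

Rearrange H = f²/(N·c) + f for N: N = f² / ((H − f)·c).
N = 40² / ((25800 − 40) × 0.031) = 1600 / 798.6 ≈ 2.00.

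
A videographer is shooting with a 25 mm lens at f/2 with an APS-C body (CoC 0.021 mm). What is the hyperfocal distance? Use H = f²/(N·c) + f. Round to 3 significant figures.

14.9 m

Hyperfocal distance H = f²/(N·c) + f = 25²/(2 × 0.021) + 25 = 625/0.042 + 25 ≈ 14906.0 mm ≈ 14.9 m.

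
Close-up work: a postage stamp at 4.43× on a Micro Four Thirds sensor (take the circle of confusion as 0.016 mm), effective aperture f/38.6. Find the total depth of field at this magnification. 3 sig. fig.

At magnification m, DoF ≈ 2·N_eff·c/m² = 2 × 38.6 × 0.016 / 4.43² = 1.235 / 19.62 ≈ 0.0629 mm.

0.0629 mm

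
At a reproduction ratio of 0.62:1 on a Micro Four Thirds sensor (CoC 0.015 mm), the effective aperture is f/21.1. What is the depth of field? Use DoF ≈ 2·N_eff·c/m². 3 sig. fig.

1.65 mm

At magnification m, DoF ≈ 2·N_eff·c/m² = 2 × 21.1 × 0.015 / 0.62² = 0.633 / 0.3844 ≈ 1.65 mm.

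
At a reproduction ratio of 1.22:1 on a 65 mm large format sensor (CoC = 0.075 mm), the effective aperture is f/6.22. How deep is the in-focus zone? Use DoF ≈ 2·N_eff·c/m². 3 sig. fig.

0.627 mm

At magnification m, DoF ≈ 2·N_eff·c/m² = 2 × 6.22 × 0.075 / 1.22² = 0.933 / 1.488 ≈ 0.627 mm.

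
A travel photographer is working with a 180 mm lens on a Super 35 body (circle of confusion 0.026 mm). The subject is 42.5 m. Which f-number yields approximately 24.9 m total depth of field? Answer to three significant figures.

f/7.99

Write h = H − f = f²/(N·c). The thin-lens limits are Dn = s·h/(h + (s−f)) and Df = s·h/(h − (s−f)), so DoF = Df − Dn = 2·s·(s−f)·h / (h² − (s−f)²).
That is a quadratic in h: DoF·h² − 2·s·(s−f)·h − DoF·(s−f)² = 0 ⇒ h = (s−f)·(s + √(s² + DoF²)) / DoF = 42320 × (42500 + √(42500² + 24900²)) / 24900 = 42320 × (42500 + 49257.1) / 24900 ≈ 155950 mm.
Then N = f²/(c·h) = 180² / (0.026 × 155950) = 32400 / 4054.7 ≈ 7.99.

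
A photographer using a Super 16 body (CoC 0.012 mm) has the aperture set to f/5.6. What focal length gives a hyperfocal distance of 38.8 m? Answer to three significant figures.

51.0 mm

From H = f²/(N·c) + f, with f ≪ H: f ≈ √(H·N·c) = √(38800 × 5.6 × 0.012) = √2607.4 ≈ 51.06 mm.
Exact: f² + N·c·f − N·c·H = 0 ⇒ f = (−N·c + √((N·c)² + 4·N·c·H))/2 = (−0.0672 + √10429)/2 ≈ 51.029 mm ≈ 51.0 mm.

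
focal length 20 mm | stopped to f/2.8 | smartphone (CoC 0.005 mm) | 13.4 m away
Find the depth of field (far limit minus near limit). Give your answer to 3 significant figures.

16.1 m

Hyperfocal distance H = f²/(N·c) + f = 20²/(2.8 × 0.005) + 20 = 400/0.014 + 20 ≈ 28591.4 mm ≈ 28.59 m.
Near limit Dn = s·(H − f)/(H + s − 2f) = 13400 × (28591.4 − 20) / (28591.4 + 13400 − 2 × 20) = 13400 × 28571.4 / 41951.4 ≈ 9126 mm.
Far limit Df = s·(H − f)/(H − s) = 13400 × (28591.4 − 20) / (28591.4 − 13400) = 13400 × 28571.4 / 15191.4 ≈ 25202 mm.
Depth of field = Df − Dn = 25202 − 9126 ≈ 16076 mm ≈ 16.1 m.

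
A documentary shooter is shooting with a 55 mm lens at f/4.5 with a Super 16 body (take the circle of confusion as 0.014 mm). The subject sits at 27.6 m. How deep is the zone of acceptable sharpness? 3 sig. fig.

Hyperfocal distance H = f²/(N·c) + f = 55²/(4.5 × 0.014) + 55 = 3025/0.063 + 55 ≈ 48070.9 mm ≈ 48.07 m.
Near limit Dn = s·(H − f)/(H + s − 2f) = 27600 × (48070.9 − 55) / (48070.9 + 27600 − 2 × 55) = 27600 × 48015.9 / 75560.9 ≈ 17539 mm.
Far limit Df = s·(H − f)/(H − s) = 27600 × (48070.9 − 55) / (48070.9 − 27600) = 27600 × 48015.9 / 20470.9 ≈ 64738 mm.
Depth of field = Df − Dn = 64738 − 17539 ≈ 47199 mm ≈ 47.2 m.

47.2 m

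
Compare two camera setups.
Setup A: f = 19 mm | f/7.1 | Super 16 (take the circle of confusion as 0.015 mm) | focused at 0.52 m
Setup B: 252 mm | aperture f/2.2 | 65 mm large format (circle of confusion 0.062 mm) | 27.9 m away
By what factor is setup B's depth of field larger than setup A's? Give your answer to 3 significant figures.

Setup A: H = 19²/(7.1×0.015) + 19 ≈ 3408.7 mm; DoF = Df − Dn = 610.19 − 453.04 ≈ 157.15 mm.
Setup B: H = 252²/(2.2×0.062) + 252 ≈ 465823.8 mm; DoF = Df − Dn = 29661.4 − 26336.0 ≈ 3325.4 mm.
Ratio = 3325.4 / 157.15 ≈ 21.2.

21.2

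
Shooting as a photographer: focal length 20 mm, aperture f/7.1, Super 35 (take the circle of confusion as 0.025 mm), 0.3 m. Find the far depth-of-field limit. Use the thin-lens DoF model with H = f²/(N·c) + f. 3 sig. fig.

Hyperfocal distance H = f²/(N·c) + f = 20²/(7.1 × 0.025) + 20 = 400/0.1775 + 20 ≈ 2273.5 mm ≈ 2.274 m.
Far limit Df = s·(H − f)/(H − s) = 300 × (2273.5 − 20) / (2273.5 − 300) = 300 × 2253.5 / 1973.5 ≈ 342.56 mm.

343 mm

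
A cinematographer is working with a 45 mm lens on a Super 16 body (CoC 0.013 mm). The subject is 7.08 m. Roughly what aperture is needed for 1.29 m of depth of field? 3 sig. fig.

Write h = H − f = f²/(N·c). The thin-lens limits are Dn = s·h/(h + (s−f)) and Df = s·h/(h − (s−f)), so DoF = Df − Dn = 2·s·(s−f)·h / (h² − (s−f)²).
That is a quadratic in h: DoF·h² − 2·s·(s−f)·h − DoF·(s−f)² = 0 ⇒ h = (s−f)·(s + √(s² + DoF²)) / DoF = 7035 × (7080 + √(7080² + 1290²)) / 1290 = 7035 × (7080 + 7196.56) / 1290 ≈ 77857 mm.
Then N = f²/(c·h) = 45² / (0.013 × 77857) = 2025 / 1012.1 ≈ 2.00.

f/2.00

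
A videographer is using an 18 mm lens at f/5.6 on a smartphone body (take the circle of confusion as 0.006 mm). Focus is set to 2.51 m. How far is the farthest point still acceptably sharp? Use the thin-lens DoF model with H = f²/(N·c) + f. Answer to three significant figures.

3.38 m

Hyperfocal distance H = f²/(N·c) + f = 18²/(5.6 × 0.006) + 18 = 324/0.0336 + 18 ≈ 9660.9 mm ≈ 9.661 m.
Far limit Df = s·(H − f)/(H − s) = 2510 × (9660.9 − 18) / (9660.9 − 2510) = 2510 × 9642.9 / 7150.9 ≈ 3384.7 mm ≈ 3.38 m.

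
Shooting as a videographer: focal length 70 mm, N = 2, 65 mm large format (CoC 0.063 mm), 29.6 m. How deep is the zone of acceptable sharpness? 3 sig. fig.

106 m

Hyperfocal distance H = f²/(N·c) + f = 70²/(2 × 0.063) + 70 = 4900/0.126 + 70 ≈ 38958.9 mm ≈ 38.96 m.
Near limit Dn = s·(H − f)/(H + s − 2f) = 29600 × (38958.9 − 70) / (38958.9 + 29600 − 2 × 70) = 29600 × 38888.9 / 68418.9 ≈ 16824 mm.
Far limit Df = s·(H − f)/(H − s) = 29600 × (38958.9 − 70) / (38958.9 − 29600) = 29600 × 38888.9 / 9358.9 ≈ 122997 mm.
Depth of field = Df − Dn = 122997 − 16824 ≈ 106173 mm ≈ 106 m.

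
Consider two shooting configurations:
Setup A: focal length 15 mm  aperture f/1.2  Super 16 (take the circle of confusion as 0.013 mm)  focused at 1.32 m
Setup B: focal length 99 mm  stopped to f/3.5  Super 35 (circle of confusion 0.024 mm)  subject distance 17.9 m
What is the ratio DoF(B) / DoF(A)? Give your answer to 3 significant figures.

23.2

Setup A: H = 15²/(1.2×0.013) + 15 ≈ 14438.1 mm; DoF = Df − Dn = 1451.31 − 1210.48 ≈ 240.83 mm.
Setup B: H = 99²/(3.5×0.024) + 99 ≈ 116777.6 mm; DoF = Df − Dn = 21122.5 − 15530.6 ≈ 5591.9 mm.
Ratio = 5591.9 / 240.83 ≈ 23.2.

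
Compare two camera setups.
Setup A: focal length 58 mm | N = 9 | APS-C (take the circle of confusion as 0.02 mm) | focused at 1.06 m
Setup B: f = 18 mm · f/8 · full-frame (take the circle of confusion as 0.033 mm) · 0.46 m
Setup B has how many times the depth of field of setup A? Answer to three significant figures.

3.34

Setup A: H = 58²/(9×0.02) + 58 ≈ 18746.9 mm; DoF = Df − Dn = 1120.05 − 1006.06 ≈ 113.99 mm.
Setup B: H = 18²/(8×0.033) + 18 ≈ 1245.3 mm; DoF = Df − Dn = 718.92 − 338.20 ≈ 380.72 mm.
Ratio = 380.72 / 113.99 ≈ 3.34.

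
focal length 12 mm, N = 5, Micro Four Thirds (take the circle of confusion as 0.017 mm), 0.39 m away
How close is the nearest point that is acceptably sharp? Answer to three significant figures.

319 mm

Hyperfocal distance H = f²/(N·c) + f = 12²/(5 × 0.017) + 12 = 144/0.085 + 12 ≈ 1706.1 mm ≈ 1.706 m.
Near limit Dn = s·(H − f)/(H + s − 2f) = 390 × (1706.1 − 12) / (1706.1 + 390 − 2 × 12) = 390 × 1694.1 / 2072.1 ≈ 318.86 mm.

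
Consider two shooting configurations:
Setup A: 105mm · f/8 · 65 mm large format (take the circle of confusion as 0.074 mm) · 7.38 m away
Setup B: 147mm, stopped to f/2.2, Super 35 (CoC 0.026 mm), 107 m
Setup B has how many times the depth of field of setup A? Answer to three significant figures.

9.67

Setup A: H = 105²/(8×0.074) + 105 ≈ 18728.3 mm; DoF = Df − Dn = 12111.1 − 5306.9 ≈ 6804.2 mm.
Setup B: H = 147²/(2.2×0.026) + 147 ≈ 377926.7 mm; DoF = Df − Dn = 149201 − 83408 ≈ 65793 mm.
Ratio = 65793 / 6804.2 ≈ 9.67.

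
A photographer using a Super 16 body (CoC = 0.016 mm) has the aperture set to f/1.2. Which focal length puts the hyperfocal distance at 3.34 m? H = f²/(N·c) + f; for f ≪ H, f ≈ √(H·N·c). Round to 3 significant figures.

From H = f²/(N·c) + f, with f ≪ H: f ≈ √(H·N·c) = √(3340 × 1.2 × 0.016) = √64.128 ≈ 8.008 mm.
Exact: f² + N·c·f − N·c·H = 0 ⇒ f = (−N·c + √((N·c)² + 4·N·c·H))/2 = (−0.0192 + √256.51)/2 ≈ 7.9984 mm ≈ 8.00 mm.

8.00 mm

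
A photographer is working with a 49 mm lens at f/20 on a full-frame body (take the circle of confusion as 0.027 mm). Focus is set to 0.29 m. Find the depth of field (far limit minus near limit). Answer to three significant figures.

Hyperfocal distance H = f²/(N·c) + f = 49²/(20 × 0.027) + 49 = 2401/0.54 + 49 ≈ 4495.3 mm ≈ 4.495 m.
Near limit Dn = s·(H − f)/(H + s − 2f) = 290 × (4495.3 − 49) / (4495.3 + 290 − 2 × 49) = 290 × 4446.3 / 4687.3 ≈ 275.089 mm.
Far limit Df = s·(H − f)/(H − s) = 290 × (4495.3 − 49) / (4495.3 − 290) = 290 × 4446.3 / 4205.3 ≈ 306.620 mm.
Depth of field = Df − Dn = 306.620 − 275.089 ≈ 31.531 mm.

31.5 mm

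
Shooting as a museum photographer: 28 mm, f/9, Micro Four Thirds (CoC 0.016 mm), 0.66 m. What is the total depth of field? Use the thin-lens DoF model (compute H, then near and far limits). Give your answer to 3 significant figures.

Hyperfocal distance H = f²/(N·c) + f = 28²/(9 × 0.016) + 28 = 784/0.144 + 28 ≈ 5472.4 mm ≈ 5.472 m.
Near limit Dn = s·(H − f)/(H + s − 2f) = 660 × (5472.4 − 28) / (5472.4 + 660 − 2 × 28) = 660 × 5444.4 / 6076.4 ≈ 591.35 mm.
Far limit Df = s·(H − f)/(H − s) = 660 × (5472.4 − 28) / (5472.4 − 660) = 660 × 5444.4 / 4812.4 ≈ 746.68 mm.
Depth of field = Df − Dn = 746.68 − 591.35 ≈ 155.33 mm.

155 mm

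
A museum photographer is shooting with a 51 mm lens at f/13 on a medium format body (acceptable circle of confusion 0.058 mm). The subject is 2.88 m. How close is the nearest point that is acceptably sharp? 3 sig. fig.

1.58 m

Hyperfocal distance H = f²/(N·c) + f = 51²/(13 × 0.058) + 51 = 2601/0.754 + 51 ≈ 3500.6 mm ≈ 3.501 m.
Near limit Dn = s·(H − f)/(H + s − 2f) = 2880 × (3500.6 − 51) / (3500.6 + 2880 − 2 × 51) = 2880 × 3449.6 / 6278.6 ≈ 1582.3 mm ≈ 1.58 m.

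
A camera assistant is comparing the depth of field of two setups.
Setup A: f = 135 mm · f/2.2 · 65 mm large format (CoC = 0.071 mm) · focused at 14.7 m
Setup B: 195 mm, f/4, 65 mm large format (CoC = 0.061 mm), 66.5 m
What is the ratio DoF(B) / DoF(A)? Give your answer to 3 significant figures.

Setup A: H = 135²/(2.2×0.071) + 135 ≈ 116812.3 mm; DoF = Df − Dn = 16796.8 − 13068.6 ≈ 3728.2 mm.
Setup B: H = 195²/(4×0.061) + 195 ≈ 156035.2 mm; DoF = Df − Dn = 115746 − 46651 ≈ 69095 mm.
Ratio = 69095 / 3728.2 ≈ 18.5.

18.5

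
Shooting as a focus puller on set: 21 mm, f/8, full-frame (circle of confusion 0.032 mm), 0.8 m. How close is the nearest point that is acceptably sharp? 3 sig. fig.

0.551 m

Hyperfocal distance H = f²/(N·c) + f = 21²/(8 × 0.032) + 21 = 441/0.256 + 21 ≈ 1743.7 mm ≈ 1.744 m.
Near limit Dn = s·(H − f)/(H + s − 2f) = 800 × (1743.7 − 21) / (1743.7 + 800 − 2 × 21) = 800 × 1722.7 / 2501.7 ≈ 550.89 mm ≈ 0.551 m.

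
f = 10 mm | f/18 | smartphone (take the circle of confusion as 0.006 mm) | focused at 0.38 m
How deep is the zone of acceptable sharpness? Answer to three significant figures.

361 mm

Hyperfocal distance H = f²/(N·c) + f = 10²/(18 × 0.006) + 10 = 100/0.108 + 10 ≈ 935.9 mm ≈ 0.936 m.
Near limit Dn = s·(H − f)/(H + s − 2f) = 380 × (935.9 − 10) / (935.9 + 380 − 2 × 10) = 380 × 925.9 / 1295.9 ≈ 271.51 mm.
Far limit Df = s·(H − f)/(H − s) = 380 × (935.9 − 10) / (935.9 − 380) = 380 × 925.9 / 555.9 ≈ 632.91 mm.
Depth of field = Df − Dn = 632.91 − 271.51 ≈ 361.40 mm.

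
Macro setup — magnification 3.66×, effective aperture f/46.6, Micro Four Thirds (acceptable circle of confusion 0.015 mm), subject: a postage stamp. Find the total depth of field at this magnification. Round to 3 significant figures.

0.104 mm

At magnification m, DoF ≈ 2·N_eff·c/m² = 2 × 46.6 × 0.015 / 3.66² = 1.398 / 13.4 ≈ 0.104 mm.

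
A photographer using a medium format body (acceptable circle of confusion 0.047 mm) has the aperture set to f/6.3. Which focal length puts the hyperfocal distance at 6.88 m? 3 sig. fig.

45.0 mm

From H = f²/(N·c) + f, with f ≪ H: f ≈ √(H·N·c) = √(6880 × 6.3 × 0.047) = √2037.2 ≈ 45.13 mm.
Exact: f² + N·c·f − N·c·H = 0 ⇒ f = (−N·c + √((N·c)² + 4·N·c·H))/2 = (−0.2961 + √8148.8)/2 ≈ 44.987 mm ≈ 45.0 mm.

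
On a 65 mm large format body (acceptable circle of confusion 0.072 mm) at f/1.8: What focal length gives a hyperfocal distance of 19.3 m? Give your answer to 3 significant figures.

49.9 mm

From H = f²/(N·c) + f, with f ≪ H: f ≈ √(H·N·c) = √(19300 × 1.8 × 0.072) = √2501.3 ≈ 50.01 mm.
Exact: f² + N·c·f − N·c·H = 0 ⇒ f = (−N·c + √((N·c)² + 4·N·c·H))/2 = (−0.1296 + √10005)/2 ≈ 49.948 mm ≈ 49.9 mm.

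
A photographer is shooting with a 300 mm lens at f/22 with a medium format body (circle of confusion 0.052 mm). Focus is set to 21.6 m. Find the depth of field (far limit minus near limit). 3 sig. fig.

Hyperfocal distance H = f²/(N·c) + f = 300²/(22 × 0.052) + 300 = 90000/1.144 + 300 ≈ 78971.3 mm ≈ 78.97 m.
Near limit Dn = s·(H − f)/(H + s − 2f) = 21600 × (78971.3 − 300) / (78971.3 + 21600 − 2 × 300) = 21600 × 78671.3 / 99971.3 ≈ 16998 mm.
Far limit Df = s·(H − f)/(H − s) = 21600 × (78971.3 − 300) / (78971.3 − 21600) = 21600 × 78671.3 / 57371.3 ≈ 29619 mm.
Depth of field = Df − Dn = 29619 − 16998 ≈ 12621 mm ≈ 12.6 m.

12.6 m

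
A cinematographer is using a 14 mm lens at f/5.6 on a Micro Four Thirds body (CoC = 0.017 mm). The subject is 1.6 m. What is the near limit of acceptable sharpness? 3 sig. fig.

0.904 m

Hyperfocal distance H = f²/(N·c) + f = 14²/(5.6 × 0.017) + 14 = 196/0.0952 + 14 ≈ 2072.8 mm ≈ 2.073 m.
Near limit Dn = s·(H − f)/(H + s − 2f) = 1600 × (2072.8 − 14) / (2072.8 + 1600 − 2 × 14) = 1600 × 2058.8 / 3644.8 ≈ 903.78 mm ≈ 0.904 m.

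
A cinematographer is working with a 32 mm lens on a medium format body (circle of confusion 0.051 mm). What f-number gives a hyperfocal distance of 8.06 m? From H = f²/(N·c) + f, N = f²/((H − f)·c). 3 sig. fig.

f/2.50

Rearrange H = f²/(N·c) + f for N: N = f² / ((H − f)·c).
N = 32² / ((8060 − 32) × 0.051) = 1024 / 409.4 ≈ 2.50.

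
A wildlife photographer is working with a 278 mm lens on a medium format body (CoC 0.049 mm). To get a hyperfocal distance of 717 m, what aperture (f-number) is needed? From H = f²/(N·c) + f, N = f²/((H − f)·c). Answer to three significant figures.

Rearrange H = f²/(N·c) + f for N: N = f² / ((H − f)·c).
N = 278² / ((717000 − 278) × 0.049) = 77284 / 35119 ≈ 2.20.

f/2.20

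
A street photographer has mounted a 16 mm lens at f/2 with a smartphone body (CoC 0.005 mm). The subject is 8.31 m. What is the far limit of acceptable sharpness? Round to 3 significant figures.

Hyperfocal distance H = f²/(N·c) + f = 16²/(2 × 0.005) + 16 = 256/0.01 + 16 ≈ 25616.0 mm ≈ 25.62 m.
Far limit Df = s·(H − f)/(H − s) = 8310 × (25616.0 − 16) / (25616.0 − 8310) = 8310 × 25600.0 / 17306.0 ≈ 12293 mm ≈ 12.3 m.

12.3 m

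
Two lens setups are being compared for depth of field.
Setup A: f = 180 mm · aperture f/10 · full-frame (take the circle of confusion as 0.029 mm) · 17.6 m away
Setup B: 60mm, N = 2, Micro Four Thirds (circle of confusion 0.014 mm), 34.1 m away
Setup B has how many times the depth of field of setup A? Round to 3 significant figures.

Setup A: H = 180²/(10×0.029) + 180 ≈ 111904.1 mm; DoF = Df − Dn = 20851.1 − 15226.0 ≈ 5625.1 mm.
Setup B: H = 60²/(2×0.014) + 60 ≈ 128631.4 mm; DoF = Df − Dn = 46379 − 26962 ≈ 19417 mm.
Ratio = 19417 / 5625.1 ≈ 3.45.

3.45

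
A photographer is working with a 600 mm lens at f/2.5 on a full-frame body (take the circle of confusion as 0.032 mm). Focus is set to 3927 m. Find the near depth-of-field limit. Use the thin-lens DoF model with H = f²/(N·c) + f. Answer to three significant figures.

Hyperfocal distance H = f²/(N·c) + f = 600²/(2.5 × 0.032) + 600 = 360000/0.08 + 600 ≈ 4500600.0 mm ≈ 4501 m.
Near limit Dn = s·(H − f)/(H + s − 2f) = 3927000 × (4500600.0 − 600) / (4500600.0 + 3927000 − 2 × 600) = 3927000 × 4500000.0 / 8426400.0 ≈ 2097159 mm ≈ 2100 m.

2100 m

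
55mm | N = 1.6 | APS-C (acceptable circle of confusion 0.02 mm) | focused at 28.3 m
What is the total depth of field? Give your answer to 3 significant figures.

18.6 m

Hyperfocal distance H = f²/(N·c) + f = 55²/(1.6 × 0.02) + 55 = 3025/0.032 + 55 ≈ 94586.2 mm ≈ 94.59 m.
Near limit Dn = s·(H − f)/(H + s − 2f) = 28300 × (94586.2 − 55) / (94586.2 + 28300 − 2 × 55) = 28300 × 94531.2 / 122776.2 ≈ 21790 mm.
Far limit Df = s·(H − f)/(H − s) = 28300 × (94586.2 − 55) / (94586.2 − 28300) = 28300 × 94531.2 / 66286.2 ≈ 40359 mm.
Depth of field = Df − Dn = 40359 − 21790 ≈ 18569 mm ≈ 18.6 m.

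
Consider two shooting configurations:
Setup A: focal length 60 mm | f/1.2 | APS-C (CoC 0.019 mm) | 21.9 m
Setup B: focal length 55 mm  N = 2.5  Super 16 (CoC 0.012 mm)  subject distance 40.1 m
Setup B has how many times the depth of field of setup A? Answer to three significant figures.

6.12

Setup A: H = 60²/(1.2×0.019) + 60 ≈ 157954.7 mm; DoF = Df − Dn = 25415.5 − 19238.9 ≈ 6176.6 mm.
Setup B: H = 55²/(2.5×0.012) + 55 ≈ 100888.3 mm; DoF = Df − Dn = 66516 − 28701 ≈ 37815 mm.
Ratio = 37815 / 6176.6 ≈ 6.12.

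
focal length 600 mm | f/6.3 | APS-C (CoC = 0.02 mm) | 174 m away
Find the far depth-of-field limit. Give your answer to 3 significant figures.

Hyperfocal distance H = f²/(N·c) + f = 600²/(6.3 × 0.02) + 600 = 360000/0.126 + 600 ≈ 2857742.9 mm ≈ 2858 m.
Far limit Df = s·(H − f)/(H − s) = 174000 × (2857742.9 − 600) / (2857742.9 − 174000) = 174000 × 2857142.9 / 2683742.9 ≈ 185242 mm ≈ 185 m.

185 m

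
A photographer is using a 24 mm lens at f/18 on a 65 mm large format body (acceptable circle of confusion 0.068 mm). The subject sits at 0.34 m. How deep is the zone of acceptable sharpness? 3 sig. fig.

Hyperfocal distance H = f²/(N·c) + f = 24²/(18 × 0.068) + 24 = 576/1.224 + 24 ≈ 494.6 mm ≈ 0.495 m.
Near limit Dn = s·(H − f)/(H + s − 2f) = 340 × (494.6 − 24) / (494.6 + 340 − 2 × 24) = 340 × 470.6 / 786.6 ≈ 203.41 mm.
Far limit Df = s·(H − f)/(H − s) = 340 × (494.6 − 24) / (494.6 − 340) = 340 × 470.6 / 154.6 ≈ 1035.01 mm.
Depth of field = Df − Dn = 1035.01 − 203.41 ≈ 831.60 mm ≈ 0.832 m.

0.832 m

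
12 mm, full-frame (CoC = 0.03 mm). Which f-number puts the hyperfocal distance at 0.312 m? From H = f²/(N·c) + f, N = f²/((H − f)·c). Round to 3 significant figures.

f/16

Rearrange H = f²/(N·c) + f for N: N = f² / ((H − f)·c).
N = 12² / ((312 − 12) × 0.03) = 144 / 9.000 ≈ 16.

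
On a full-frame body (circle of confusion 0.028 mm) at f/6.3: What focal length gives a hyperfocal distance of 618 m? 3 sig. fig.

330 mm

From H = f²/(N·c) + f, with f ≪ H: f ≈ √(H·N·c) = √(618000 × 6.3 × 0.028) = √109015 ≈ 330.2 mm.
The +f correction barely moves this — solving exactly, f² + N·c·f − N·c·H = 0 ⇒ f = (−N·c + √((N·c)² + 4·N·c·H))/2 = (−0.1764 + √436061)/2 ≈ 330.09 mm, so f ≈ 330 mm.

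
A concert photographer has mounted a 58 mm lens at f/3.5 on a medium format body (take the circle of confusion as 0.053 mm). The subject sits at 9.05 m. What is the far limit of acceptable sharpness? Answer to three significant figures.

18.0 m

Hyperfocal distance H = f²/(N·c) + f = 58²/(3.5 × 0.053) + 58 = 3364/0.1855 + 58 ≈ 18192.8 mm ≈ 18.19 m.
Far limit Df = s·(H − f)/(H − s) = 9050 × (18192.8 − 58) / (18192.8 − 9050) = 9050 × 18134.8 / 9142.8 ≈ 17951 mm ≈ 18.0 m.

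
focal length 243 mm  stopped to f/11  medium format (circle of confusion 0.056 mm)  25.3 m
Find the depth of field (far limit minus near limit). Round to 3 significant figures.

Hyperfocal distance H = f²/(N·c) + f = 243²/(11 × 0.056) + 243 = 59049/0.616 + 243 ≈ 96101.8 mm ≈ 96.10 m.
Near limit Dn = s·(H − f)/(H + s − 2f) = 25300 × (96101.8 − 243) / (96101.8 + 25300 − 2 × 243) = 25300 × 95858.8 / 120915.8 ≈ 20057 mm.
Far limit Df = s·(H − f)/(H − s) = 25300 × (96101.8 − 243) / (96101.8 − 25300) = 25300 × 95858.8 / 70801.8 ≈ 34254 mm.
Depth of field = Df − Dn = 34254 − 20057 ≈ 14197 mm ≈ 14.2 m.

14.2 m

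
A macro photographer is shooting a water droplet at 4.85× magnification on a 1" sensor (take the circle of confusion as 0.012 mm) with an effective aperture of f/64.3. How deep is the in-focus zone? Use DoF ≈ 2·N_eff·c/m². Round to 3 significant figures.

0.0656 mm

At magnification m, DoF ≈ 2·N_eff·c/m² = 2 × 64.3 × 0.012 / 4.85² = 1.543 / 23.52 ≈ 0.0656 mm.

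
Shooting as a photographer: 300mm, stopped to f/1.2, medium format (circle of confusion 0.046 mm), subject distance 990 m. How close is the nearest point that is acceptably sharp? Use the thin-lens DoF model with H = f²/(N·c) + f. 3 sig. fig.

616 m

Hyperfocal distance H = f²/(N·c) + f = 300²/(1.2 × 0.046) + 300 = 90000/0.0552 + 300 ≈ 1630734.8 mm ≈ 1631 m.
Near limit Dn = s·(H − f)/(H + s − 2f) = 990000 × (1630734.8 − 300) / (1630734.8 + 990000 − 2 × 300) = 990000 × 1630434.8 / 2620134.8 ≈ 616049 mm ≈ 616 m.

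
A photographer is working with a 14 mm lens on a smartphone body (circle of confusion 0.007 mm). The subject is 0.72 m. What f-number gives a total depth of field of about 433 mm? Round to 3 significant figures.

f/11

Write h = H − f = f²/(N·c). The thin-lens limits are Dn = s·h/(h + (s−f)) and Df = s·h/(h − (s−f)), so DoF = Df − Dn = 2·s·(s−f)·h / (h² − (s−f)²).
That is a quadratic in h: DoF·h² − 2·s·(s−f)·h − DoF·(s−f)² = 0 ⇒ h = (s−f)·(s + √(s² + DoF²)) / DoF = 706 × (720 + √(720² + 433²)) / 433 = 706 × (720 + 840.172) / 433 ≈ 2543.8 mm.
Then N = f²/(c·h) = 14² / (0.007 × 2543.8) = 196 / 17.807 ≈ 11.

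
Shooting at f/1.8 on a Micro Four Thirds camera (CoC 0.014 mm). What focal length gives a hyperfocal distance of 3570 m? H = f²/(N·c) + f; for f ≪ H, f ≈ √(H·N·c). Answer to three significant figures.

300 mm

From H = f²/(N·c) + f, with f ≪ H: f ≈ √(H·N·c) = √(3570000 × 1.8 × 0.014) = √89964 ≈ 299.9 mm.
The +f correction barely moves this — solving exactly, f² + N·c·f − N·c·H = 0 ⇒ f = (−N·c + √((N·c)² + 4·N·c·H))/2 = (−0.0252 + √359856)/2 ≈ 299.93 mm, so f ≈ 300 mm.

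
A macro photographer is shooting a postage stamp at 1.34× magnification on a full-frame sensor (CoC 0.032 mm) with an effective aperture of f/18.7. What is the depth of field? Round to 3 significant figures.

At magnification m, DoF ≈ 2·N_eff·c/m² = 2 × 18.7 × 0.032 / 1.34² = 1.197 / 1.796 ≈ 0.667 mm.

0.667 mm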